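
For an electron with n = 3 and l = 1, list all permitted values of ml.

-1, 0, 1

ml takes every integer from −l to +l. With l = 1 that gives the 3 values -1, 0, 1.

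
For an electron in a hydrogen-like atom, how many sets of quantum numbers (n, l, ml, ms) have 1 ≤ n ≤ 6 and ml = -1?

Work shell by shell — for each n, count the (l, ml) pairs that satisfy ml = -1:
n=2 → 1; n=3 → 2; n=4 → 3; n=5 → 4; n=6 → 5.
Orbitals: 1 + 2 + 3 + 4 + 5 = 15. Including both spin states (ms = ±1/2) gives 2 × 15 = 30 states.

30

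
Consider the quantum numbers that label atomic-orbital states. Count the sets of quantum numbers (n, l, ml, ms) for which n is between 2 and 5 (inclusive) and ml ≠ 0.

80

Go shell by shell, enumerating (l, ml) with ml ≠ 0:
n=2 → 2; n=3 → 6; n=4 → 12; n=5 → 20.
Orbitals: 2 + 6 + 12 + 20 = 40. Including both spin states (ms = ±1/2) gives 2 × 40 = 80 states.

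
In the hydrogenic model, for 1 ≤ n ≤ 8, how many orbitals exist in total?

Total orbitals = 1² + 2² + 3² + 4² + 5² + 6² + 7² + 8² = 204.

204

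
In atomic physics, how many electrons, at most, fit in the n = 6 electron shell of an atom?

72

A shell holds 2n² electrons: 2 × 6² = 2 × 36 = 72.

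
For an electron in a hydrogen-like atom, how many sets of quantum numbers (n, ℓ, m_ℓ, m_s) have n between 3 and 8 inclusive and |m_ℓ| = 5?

24

Go shell by shell, enumerating (ℓ, m_ℓ) with |m_ℓ| = 5:
n=6 → 2; n=7 → 4; n=8 → 6.
Orbitals: 2 + 4 + 6 = 12. Including both spin states (m_s = ±1/2) gives 2 × 12 = 24 states.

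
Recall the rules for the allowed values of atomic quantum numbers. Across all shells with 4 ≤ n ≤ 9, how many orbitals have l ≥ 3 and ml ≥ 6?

Go shell by shell, enumerating (l, ml) with l ≥ 3 and ml ≥ 6:
n=7 → 1; n=8 → 3; n=9 → 6.
Total orbitals: 1 + 3 + 6 = 10.

10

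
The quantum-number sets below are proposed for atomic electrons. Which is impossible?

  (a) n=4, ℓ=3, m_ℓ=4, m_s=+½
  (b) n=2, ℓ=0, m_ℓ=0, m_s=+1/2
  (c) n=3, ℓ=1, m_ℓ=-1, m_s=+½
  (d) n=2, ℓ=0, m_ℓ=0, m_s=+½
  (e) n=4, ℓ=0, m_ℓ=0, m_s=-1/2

(a)

(a) has |m_ℓ| = 4 > ℓ = 3, violating −ℓ ≤ m_ℓ ≤ ℓ.
The remaining sets (b), (c), (d), (e) satisfy all four rules.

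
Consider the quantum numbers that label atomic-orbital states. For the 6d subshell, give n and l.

The leading integer gives n = 6; the letter 'd' means l = 2.

n = 6, l = 2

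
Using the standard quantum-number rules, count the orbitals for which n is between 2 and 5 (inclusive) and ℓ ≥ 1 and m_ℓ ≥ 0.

Treat each shell separately and count matching orbitals:
n=2 → 2; n=3 → 5; n=4 → 9; n=5 → 14.
Total orbitals: 2 + 5 + 9 + 14 = 30.

30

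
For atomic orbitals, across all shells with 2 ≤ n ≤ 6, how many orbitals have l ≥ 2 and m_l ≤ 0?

40

Work shell by shell — for each n, count the (l, m_l) pairs that satisfy l ≥ 2 and m_l ≤ 0:
n=3 → 3; n=4 → 7; n=5 → 12; n=6 → 18.
Total orbitals: 3 + 7 + 12 + 18 = 40.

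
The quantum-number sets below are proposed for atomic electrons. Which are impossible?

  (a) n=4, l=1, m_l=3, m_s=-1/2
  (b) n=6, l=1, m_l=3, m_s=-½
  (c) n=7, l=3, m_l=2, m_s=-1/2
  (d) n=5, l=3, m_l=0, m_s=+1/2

(a) and (b)

(a) has |m_l| = 3 > l = 1, violating −l ≤ m_l ≤ l.
(b) has |m_l| = 3 > l = 1, violating −l ≤ m_l ≤ l.
The remaining sets (c), (d) satisfy all four rules.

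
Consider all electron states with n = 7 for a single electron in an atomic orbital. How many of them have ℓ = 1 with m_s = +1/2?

For n = 7, ℓ ranges over 0 … 6.
Orbitals with ℓ = 1, by ℓ: ℓ=1 → 3.
Orbitals: 3. With m_s fixed to a single value there is one state per orbital, giving 3 states.

3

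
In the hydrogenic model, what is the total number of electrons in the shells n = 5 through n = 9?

510

Shell n has n² orbitals: 5²=25 + 6²=36 + 7²=49 + 8²=64 + 9²=81 = 255 orbitals.
Two spin states per orbital: 2 × 255 = 510 electrons.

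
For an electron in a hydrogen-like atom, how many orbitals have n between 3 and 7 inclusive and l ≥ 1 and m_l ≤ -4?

For each n in the range, tally the orbitals obeying l ≥ 1 and m_l ≤ -4:
n=5 → 1; n=6 → 3; n=7 → 6.
Total orbitals: 1 + 3 + 6 = 10.

10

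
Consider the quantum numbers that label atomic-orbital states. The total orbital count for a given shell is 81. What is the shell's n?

n = 9

n² = 81 ⇒ n = 9.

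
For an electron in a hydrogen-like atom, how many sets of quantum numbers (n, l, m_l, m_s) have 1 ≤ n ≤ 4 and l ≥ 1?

Count contributing orbitals for each principal shell:
n=2 → 3; n=3 → 8; n=4 → 15.
Orbitals: 3 + 8 + 15 = 26. Including both spin states (m_s = ±1/2) gives 2 × 26 = 52 states.

52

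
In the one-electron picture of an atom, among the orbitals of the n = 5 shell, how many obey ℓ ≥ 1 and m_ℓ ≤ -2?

For n = 5, ℓ ranges over 0 … 4.
Orbitals with ℓ ≥ 1 and m_ℓ ≤ -2, by ℓ: ℓ=2 → 1; ℓ=3 → 2; ℓ=4 → 3.
Total orbitals: 1 + 2 + 3 = 6.

6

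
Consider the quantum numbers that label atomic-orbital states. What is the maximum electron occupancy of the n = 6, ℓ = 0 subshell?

A subshell with ℓ = 0 has 2ℓ+1 = 1 orbital, each holding 2 electrons (spin ±1/2), so 1 × 2 = 2.

2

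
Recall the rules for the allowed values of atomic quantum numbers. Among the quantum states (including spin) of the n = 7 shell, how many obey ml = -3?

8

Orbitals with ml = -3, by l: l=3 → 1; l=4 → 1; l=5 → 1; l=6 → 1.
Orbitals: 1 + 1 + 1 + 1 = 4. Each orbital carries two spin states, so 4 × 2 = 8 states.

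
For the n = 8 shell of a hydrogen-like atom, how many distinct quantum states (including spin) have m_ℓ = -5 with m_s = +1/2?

3

With n = 8 the allowed ℓ are 0, 1, …, 7.
The (ℓ, m_ℓ) pairs meeting m_ℓ = -5 give: ℓ=5 → 1; ℓ=6 → 1; ℓ=7 → 1.
Orbitals: 1 + 1 + 1 = 3. With m_s fixed to a single value there is one state per orbital, giving 3 states.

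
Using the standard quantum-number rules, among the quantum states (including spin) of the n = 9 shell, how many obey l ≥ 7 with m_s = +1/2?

Go through l = 0, …, 8 (the values permitted for n = 9).
Orbitals with l ≥ 7, by l: l=7 → 15; l=8 → 17.
Orbitals: 15 + 17 = 32. With m_s fixed to a single value there is one state per orbital, giving 32 states.

32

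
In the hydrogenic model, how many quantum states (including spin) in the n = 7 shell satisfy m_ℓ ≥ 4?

12

The n = 7 shell has ℓ = 0 through 6; check each.
Contributions: ℓ=4 → 1; ℓ=5 → 2; ℓ=6 → 3.
Orbitals: 1 + 2 + 3 = 6. Each orbital carries two spin states, so 6 × 2 = 12 states.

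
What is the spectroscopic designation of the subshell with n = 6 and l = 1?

6p

l = 1 corresponds to the letter 'p', so the subshell is 6p.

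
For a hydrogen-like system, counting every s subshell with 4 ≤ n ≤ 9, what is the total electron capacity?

12

An s subshell (l = 0) exists for every n ≥ 1, so shells n = 4, 5, 6, 7, 8, 9 each contribute one — 6 subshells.
Since each s subshell holds 2(2·0+1) = 2 electrons, the total is 6 × 2 = 12.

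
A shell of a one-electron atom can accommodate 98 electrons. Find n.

n = 7

2n² = 98 ⇒ n² = 49 ⇒ n = 7.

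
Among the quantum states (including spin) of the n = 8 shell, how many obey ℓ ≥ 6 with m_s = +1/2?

28

The n = 8 shell has ℓ = 0 through 7; check each.
Orbitals with ℓ ≥ 6, by ℓ: ℓ=6 → 13; ℓ=7 → 15.
Orbitals: 13 + 15 = 28. With m_s fixed to a single value there is one state per orbital, giving 28 states.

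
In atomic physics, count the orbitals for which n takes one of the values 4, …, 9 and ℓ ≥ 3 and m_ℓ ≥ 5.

20

Work shell by shell — for each n, count the (ℓ, m_ℓ) pairs that satisfy ℓ ≥ 3 and m_ℓ ≥ 5:
n=6 → 1; n=7 → 3; n=8 → 6; n=9 → 10.
Total orbitals: 1 + 3 + 6 + 10 = 20.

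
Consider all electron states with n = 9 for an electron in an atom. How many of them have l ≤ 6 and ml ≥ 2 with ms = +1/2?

Orbitals with l ≤ 6 and ml ≥ 2, by l: l=2 → 1; l=3 → 2; l=4 → 3; l=5 → 4; l=6 → 5.
Orbitals: 1 + 2 + 3 + 4 + 5 = 15. With ms fixed to a single value there is one state per orbital, giving 15 states.

15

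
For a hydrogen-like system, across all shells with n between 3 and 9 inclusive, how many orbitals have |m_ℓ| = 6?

Treat each shell separately and count matching orbitals:
n=7 → 2; n=8 → 4; n=9 → 6.
Total orbitals: 2 + 4 + 6 = 12.

12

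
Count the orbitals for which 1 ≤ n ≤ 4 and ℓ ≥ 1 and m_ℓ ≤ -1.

Go shell by shell, enumerating (ℓ, m_ℓ) with ℓ ≥ 1 and m_ℓ ≤ -1:
n=2 → 1; n=3 → 3; n=4 → 6.
Total orbitals: 1 + 3 + 6 = 10.

10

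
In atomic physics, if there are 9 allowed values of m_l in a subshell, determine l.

l = 4

m_l ranges over 2l+1 integers, so 2l+1 = 9 ⇒ l = 4.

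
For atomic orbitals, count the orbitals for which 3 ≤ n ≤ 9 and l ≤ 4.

Go shell by shell, enumerating (l, m_l) with l ≤ 4:
n=3 → 9; n=4 → 16; n=5 → 25; n=6 → 25; n=7 → 25; n=8 → 25; n=9 → 25.
Total orbitals: 9 + 16 + 25 + 25 + 25 + 25 + 25 = 150.

150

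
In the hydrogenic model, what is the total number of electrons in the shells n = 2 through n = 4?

Shell n has n² orbitals: 2²=4 + 3²=9 + 4²=16 = 29 orbitals.
Two spin states per orbital: 2 × 29 = 58 electrons.

58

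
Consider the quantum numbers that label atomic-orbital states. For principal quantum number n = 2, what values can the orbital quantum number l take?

0, 1

l is an integer with 0 ≤ l ≤ n−1, so for n = 2: l = 0, 1.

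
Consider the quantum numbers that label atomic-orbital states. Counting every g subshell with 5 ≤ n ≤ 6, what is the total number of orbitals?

18

A g subshell (l = 4) exists for every n ≥ 5, so shells n = 5, 6 each contribute one — 2 subshells.
Since each g subshell has 2·4+1 = 9 orbitals, the total is 2 × 9 = 18.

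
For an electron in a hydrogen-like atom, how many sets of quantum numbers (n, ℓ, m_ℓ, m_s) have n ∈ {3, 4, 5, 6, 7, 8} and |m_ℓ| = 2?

84

Per-shell orbital counts meeting the constraint:
n=3 → 2; n=4 → 4; n=5 → 6; n=6 → 8; n=7 → 10; n=8 → 12.
Orbitals: 2 + 4 + 6 + 8 + 10 + 12 = 42. Including both spin states (m_s = ±1/2) gives 2 × 42 = 84 states.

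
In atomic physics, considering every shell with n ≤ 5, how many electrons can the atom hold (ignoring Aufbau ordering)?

Total orbitals = 1² + 2² + 3² + 4² + 5² = 55. Doubling for spin gives 110 electrons.

110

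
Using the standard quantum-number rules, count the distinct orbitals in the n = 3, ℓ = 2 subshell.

A subshell has 2ℓ+1 orbitals; with ℓ = 2, that's 5.

5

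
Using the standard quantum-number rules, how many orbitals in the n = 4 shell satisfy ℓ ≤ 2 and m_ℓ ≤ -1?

3

With n = 4 the allowed ℓ are 0, 1, …, 3.
The (ℓ, m_ℓ) pairs meeting ℓ ≤ 2 and m_ℓ ≤ -1 give: ℓ=1 → 1; ℓ=2 → 2.
Total orbitals: 1 + 2 = 3.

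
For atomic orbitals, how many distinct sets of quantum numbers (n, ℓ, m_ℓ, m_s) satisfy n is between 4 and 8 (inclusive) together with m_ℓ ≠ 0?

320

Go shell by shell, enumerating (ℓ, m_ℓ) with m_ℓ ≠ 0:
n=4 → 12; n=5 → 20; n=6 → 30; n=7 → 42; n=8 → 56.
Orbitals: 12 + 20 + 30 + 42 + 56 = 160. Including both spin states (m_s = ±1/2) gives 2 × 160 = 320 states.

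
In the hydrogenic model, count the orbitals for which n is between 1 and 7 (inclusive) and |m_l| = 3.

20

Work shell by shell — for each n, count the (l, m_l) pairs that satisfy |m_l| = 3:
n=4 → 2; n=5 → 4; n=6 → 6; n=7 → 8.
Total orbitals: 2 + 4 + 6 + 8 = 20.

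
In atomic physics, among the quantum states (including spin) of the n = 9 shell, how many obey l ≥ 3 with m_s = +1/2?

For n = 9, l ranges over 0 … 8.
The (l, m_l) pairs meeting l ≥ 3 give: l=3 → 7; l=4 → 9; l=5 → 11; l=6 → 13; l=7 → 15; l=8 → 17.
Orbitals: 7 + 9 + 11 + 13 + 15 + 17 = 72. With m_s fixed to a single value there is one state per orbital, giving 72 states.

72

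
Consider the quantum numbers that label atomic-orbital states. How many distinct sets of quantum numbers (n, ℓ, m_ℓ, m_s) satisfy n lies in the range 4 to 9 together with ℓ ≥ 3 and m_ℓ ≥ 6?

Per-shell orbital counts meeting the constraint:
n=7 → 1; n=8 → 3; n=9 → 6.
Orbitals: 1 + 3 + 6 = 10. Including both spin states (m_s = ±1/2) gives 2 × 10 = 20 states.

20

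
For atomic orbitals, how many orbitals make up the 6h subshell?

A subshell has 2l+1 orbitals; with l = 5, that's 11.

11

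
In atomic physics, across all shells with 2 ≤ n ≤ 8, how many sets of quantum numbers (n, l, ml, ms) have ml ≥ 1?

Work shell by shell — for each n, count the (l, ml) pairs that satisfy ml ≥ 1:
n=2 → 1; n=3 → 3; n=4 → 6; n=5 → 10; n=6 → 15; n=7 → 21; n=8 → 28.
Orbitals: 1 + 3 + 6 + 10 + 15 + 21 + 28 = 84. Including both spin states (ms = ±1/2) gives 2 × 84 = 168 states.

168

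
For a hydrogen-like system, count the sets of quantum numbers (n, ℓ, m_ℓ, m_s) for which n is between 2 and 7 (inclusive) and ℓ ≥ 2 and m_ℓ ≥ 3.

Go shell by shell, enumerating (ℓ, m_ℓ) with ℓ ≥ 2 and m_ℓ ≥ 3:
n=4 → 1; n=5 → 3; n=6 → 6; n=7 → 10.
Orbitals: 1 + 3 + 6 + 10 = 20. Including both spin states (m_s = ±1/2) gives 2 × 20 = 40 states.

40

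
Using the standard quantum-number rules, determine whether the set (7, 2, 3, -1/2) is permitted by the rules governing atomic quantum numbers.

No

The magnetic quantum number must satisfy −l ≤ ml ≤ l. With l = 2, ml can only be -2, -1, 0, 1, 2, so ml = 3 is forbidden.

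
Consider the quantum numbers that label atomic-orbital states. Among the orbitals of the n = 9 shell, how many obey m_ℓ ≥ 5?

Contributions: ℓ=5 → 1; ℓ=6 → 2; ℓ=7 → 3; ℓ=8 → 4.
Total orbitals: 1 + 2 + 3 + 4 = 10.

10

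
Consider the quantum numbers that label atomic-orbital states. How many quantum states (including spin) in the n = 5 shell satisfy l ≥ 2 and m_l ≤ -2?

12

Go through l = 0, …, 4 (the values permitted for n = 5).
Contributions: l=2 → 1; l=3 → 2; l=4 → 3.
Orbitals: 1 + 2 + 3 = 6. Each orbital carries two spin states, so 6 × 2 = 12 states.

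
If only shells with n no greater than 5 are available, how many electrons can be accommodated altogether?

110

Total orbitals = 1² + 2² + 3² + 4² + 5² = 55. Doubling for spin gives 110 electrons.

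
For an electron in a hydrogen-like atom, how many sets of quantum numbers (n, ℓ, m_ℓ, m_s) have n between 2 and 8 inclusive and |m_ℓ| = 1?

Work shell by shell — for each n, count the (ℓ, m_ℓ) pairs that satisfy |m_ℓ| = 1:
n=2 → 2; n=3 → 4; n=4 → 6; n=5 → 8; n=6 → 10; n=7 → 12; n=8 → 14.
Orbitals: 2 + 4 + 6 + 8 + 10 + 12 + 14 = 56. Including both spin states (m_s = ±1/2) gives 2 × 56 = 112 states.

112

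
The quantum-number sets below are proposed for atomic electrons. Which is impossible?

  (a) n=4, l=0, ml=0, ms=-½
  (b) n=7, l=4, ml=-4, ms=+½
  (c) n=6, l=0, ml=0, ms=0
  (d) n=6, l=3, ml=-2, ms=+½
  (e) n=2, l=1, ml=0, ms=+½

(c) has ms = 0, but an electron's spin must be ±1/2.
The remaining sets (a), (b), (d), (e) satisfy all four rules.

(c)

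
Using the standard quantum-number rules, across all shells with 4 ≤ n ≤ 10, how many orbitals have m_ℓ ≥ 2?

119

Work shell by shell — for each n, count the (ℓ, m_ℓ) pairs that satisfy m_ℓ ≥ 2:
n=4 → 3; n=5 → 6; n=6 → 10; n=7 → 15; n=8 → 21; n=9 → 28; n=10 → 36.
Total orbitals: 3 + 6 + 10 + 15 + 21 + 28 + 36 = 119.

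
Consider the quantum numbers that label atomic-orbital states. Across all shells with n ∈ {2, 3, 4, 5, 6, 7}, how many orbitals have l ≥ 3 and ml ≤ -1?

Work shell by shell — for each n, count the (l, ml) pairs that satisfy l ≥ 3 and ml ≤ -1:
n=4 → 3; n=5 → 7; n=6 → 12; n=7 → 18.
Total orbitals: 3 + 7 + 12 + 18 = 40.

40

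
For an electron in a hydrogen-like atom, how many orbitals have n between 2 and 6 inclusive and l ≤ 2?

40

Per-shell orbital counts meeting the constraint:
n=2 → 4; n=3 → 9; n=4 → 9; n=5 → 9; n=6 → 9.
Total orbitals: 4 + 9 + 9 + 9 + 9 = 40.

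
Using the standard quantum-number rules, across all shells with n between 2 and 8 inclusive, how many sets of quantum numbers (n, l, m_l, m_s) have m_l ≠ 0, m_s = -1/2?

Treat each shell separately and count matching orbitals:
n=2 → 2; n=3 → 6; n=4 → 12; n=5 → 20; n=6 → 30; n=7 → 42; n=8 → 56.
Orbitals: 2 + 6 + 12 + 20 + 30 + 42 + 56 = 168. With m_s fixed to -1/2 there is one state per orbital, so 168 states.

168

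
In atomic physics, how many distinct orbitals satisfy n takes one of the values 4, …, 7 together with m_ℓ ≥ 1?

52

Count contributing orbitals for each principal shell:
n=4 → 6; n=5 → 10; n=6 → 15; n=7 → 21.
Total orbitals: 6 + 10 + 15 + 21 = 52.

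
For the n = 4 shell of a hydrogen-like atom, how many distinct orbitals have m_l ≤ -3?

Go through l = 0, …, 3 (the values permitted for n = 4).
The (l, m_l) pairs meeting m_l ≤ -3 give: l=3 → 1.
Total orbitals: 1.

1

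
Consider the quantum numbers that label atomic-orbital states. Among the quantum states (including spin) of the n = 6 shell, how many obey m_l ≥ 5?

2

Contributions: l=5 → 1.
Orbitals: 1. Each orbital carries two spin states, so 1 × 2 = 2 states.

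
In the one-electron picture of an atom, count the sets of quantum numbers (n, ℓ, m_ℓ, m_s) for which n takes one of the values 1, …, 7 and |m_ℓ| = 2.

For each n in the range, tally the orbitals obeying |m_ℓ| = 2:
n=3 → 2; n=4 → 4; n=5 → 6; n=6 → 8; n=7 → 10.
Orbitals: 2 + 4 + 6 + 8 + 10 = 30. Including both spin states (m_s = ±1/2) gives 2 × 30 = 60 states.

60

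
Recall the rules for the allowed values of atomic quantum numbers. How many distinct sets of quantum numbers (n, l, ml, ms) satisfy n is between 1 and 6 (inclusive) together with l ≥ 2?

Go shell by shell, enumerating (l, ml) with l ≥ 2:
n=3 → 5; n=4 → 12; n=5 → 21; n=6 → 32.
Orbitals: 5 + 12 + 21 + 32 = 70. Including both spin states (ms = ±1/2) gives 2 × 70 = 140 states.

140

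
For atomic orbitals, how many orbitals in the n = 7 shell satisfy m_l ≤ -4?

6

For n = 7, l ranges over 0 … 6.
Contributions: l=4 → 1; l=5 → 2; l=6 → 3.
Total orbitals: 1 + 2 + 3 = 6.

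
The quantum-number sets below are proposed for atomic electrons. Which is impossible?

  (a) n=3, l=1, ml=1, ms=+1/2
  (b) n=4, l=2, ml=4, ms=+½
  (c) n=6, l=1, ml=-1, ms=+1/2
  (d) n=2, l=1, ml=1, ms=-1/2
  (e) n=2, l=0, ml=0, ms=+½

(b) has |ml| = 4 > l = 2, violating −l ≤ ml ≤ l.
The remaining sets (a), (c), (d), (e) satisfy all four rules.

(b)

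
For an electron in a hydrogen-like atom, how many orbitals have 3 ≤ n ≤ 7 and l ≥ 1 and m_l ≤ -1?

Per-shell orbital counts meeting the constraint:
n=3 → 3; n=4 → 6; n=5 → 10; n=6 → 15; n=7 → 21.
Total orbitals: 3 + 6 + 10 + 15 + 21 = 55.

55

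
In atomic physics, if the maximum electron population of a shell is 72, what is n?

2n² = 72 ⇒ n² = 36 ⇒ n = 6.

n = 6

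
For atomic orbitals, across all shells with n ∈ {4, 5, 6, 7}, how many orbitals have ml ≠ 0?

104

Work shell by shell — for each n, count the (l, ml) pairs that satisfy ml ≠ 0:
n=4 → 12; n=5 → 20; n=6 → 30; n=7 → 42.
Total orbitals: 12 + 20 + 30 + 42 = 104.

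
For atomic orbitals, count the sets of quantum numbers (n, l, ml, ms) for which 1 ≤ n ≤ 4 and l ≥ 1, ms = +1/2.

26

For each n in the range, tally the orbitals obeying l ≥ 1:
n=2 → 3; n=3 → 8; n=4 → 15.
Orbitals: 3 + 8 + 15 = 26. With ms fixed to +1/2 there is one state per orbital, so 26 states.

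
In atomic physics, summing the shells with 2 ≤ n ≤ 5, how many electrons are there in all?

Shell n has n² orbitals: 2²=4 + 3²=9 + 4²=16 + 5²=25 = 54 orbitals.
Two spin states per orbital: 2 × 54 = 108 electrons.

108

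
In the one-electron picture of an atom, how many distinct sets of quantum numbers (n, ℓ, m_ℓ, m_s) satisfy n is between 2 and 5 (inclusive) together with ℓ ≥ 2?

76

Go shell by shell, enumerating (ℓ, m_ℓ) with ℓ ≥ 2:
n=3 → 5; n=4 → 12; n=5 → 21.
Orbitals: 5 + 12 + 21 = 38. Including both spin states (m_s = ±1/2) gives 2 × 38 = 76 states.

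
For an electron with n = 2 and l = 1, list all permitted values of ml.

ml takes every integer from −l to +l. With l = 1 that gives the 3 values -1, 0, 1.

-1, 0, 1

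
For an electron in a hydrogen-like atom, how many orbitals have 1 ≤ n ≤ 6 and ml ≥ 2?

20

For each n in the range, tally the orbitals obeying ml ≥ 2:
n=3 → 1; n=4 → 3; n=5 → 6; n=6 → 10.
Total orbitals: 1 + 3 + 6 + 10 = 20.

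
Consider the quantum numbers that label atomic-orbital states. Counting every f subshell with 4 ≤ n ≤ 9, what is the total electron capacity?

An f subshell (l = 3) exists for every n ≥ 4, so shells n = 4, 5, 6, 7, 8, 9 each contribute one — 6 subshells.
Since each f subshell holds 2(2·3+1) = 14 electrons, the total is 6 × 14 = 84.

84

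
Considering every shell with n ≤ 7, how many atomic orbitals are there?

Total orbitals = 1² + 2² + 3² + 4² + 5² + 6² + 7² = 140.

140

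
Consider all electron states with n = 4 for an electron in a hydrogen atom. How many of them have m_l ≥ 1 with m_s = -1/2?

6

For n = 4, l ranges over 0 … 3.
Contributions: l=1 → 1; l=2 → 2; l=3 → 3.
Orbitals: 1 + 2 + 3 = 6. With m_s fixed to a single value there is one state per orbital, giving 6 states.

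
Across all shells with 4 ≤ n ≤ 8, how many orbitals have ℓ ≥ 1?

185

Treat each shell separately and count matching orbitals:
n=4 → 15; n=5 → 24; n=6 → 35; n=7 → 48; n=8 → 63.
Total orbitals: 15 + 24 + 35 + 48 + 63 = 185.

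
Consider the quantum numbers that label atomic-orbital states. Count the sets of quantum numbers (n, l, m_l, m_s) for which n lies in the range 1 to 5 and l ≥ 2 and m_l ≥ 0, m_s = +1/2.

22

Go shell by shell, enumerating (l, m_l) with l ≥ 2 and m_l ≥ 0:
n=3 → 3; n=4 → 7; n=5 → 12.
Orbitals: 3 + 7 + 12 = 22. With m_s fixed to +1/2 there is one state per orbital, so 22 states.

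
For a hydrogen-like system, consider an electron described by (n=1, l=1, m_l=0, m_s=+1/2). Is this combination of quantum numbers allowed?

Not allowed

The orbital quantum number must satisfy 0 ≤ l ≤ n−1. With n = 1 the allowed l values are 0, so l = 1 is out of range.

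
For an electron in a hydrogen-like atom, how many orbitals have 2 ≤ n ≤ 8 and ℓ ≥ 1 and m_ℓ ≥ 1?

84

Per-shell orbital counts meeting the constraint:
n=2 → 1; n=3 → 3; n=4 → 6; n=5 → 10; n=6 → 15; n=7 → 21; n=8 → 28.
Total orbitals: 1 + 3 + 6 + 10 + 15 + 21 + 28 = 84.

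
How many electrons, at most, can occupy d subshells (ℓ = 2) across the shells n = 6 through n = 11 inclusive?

A d subshell (ℓ = 2) exists for every n ≥ 3, so shells n = 6, 7, 8, 9, 10, 11 each contribute one — 6 subshells.
Since each d subshell holds 2(2·2+1) = 10 electrons, the total is 6 × 10 = 60.

60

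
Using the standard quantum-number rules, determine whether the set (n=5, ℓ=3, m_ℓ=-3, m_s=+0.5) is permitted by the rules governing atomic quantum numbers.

Yes

n = 5 is a positive integer. ℓ = 3 satisfies 0 ≤ ℓ ≤ n−1 = 4. m_ℓ = -3 lies in the range −ℓ … +ℓ (here −3 … 3). m_s = +1/2 is one of ±1/2.
All four constraints are satisfied.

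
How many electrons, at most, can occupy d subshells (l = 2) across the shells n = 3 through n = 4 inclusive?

20

A d subshell (l = 2) exists for every n ≥ 3, so shells n = 3, 4 each contribute one — 2 subshells.
Since each d subshell holds 2(2·2+1) = 10 electrons, the total is 2 × 10 = 20.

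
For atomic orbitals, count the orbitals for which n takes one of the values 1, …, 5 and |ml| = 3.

Go shell by shell, enumerating (l, ml) with |ml| = 3:
n=4 → 2; n=5 → 4.
Total orbitals: 2 + 4 = 6.

6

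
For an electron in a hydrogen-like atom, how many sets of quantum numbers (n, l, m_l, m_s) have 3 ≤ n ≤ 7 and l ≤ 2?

Treat each shell separately and count matching orbitals:
n=3 → 9; n=4 → 9; n=5 → 9; n=6 → 9; n=7 → 9.
Orbitals: 9 + 9 + 9 + 9 + 9 = 45. Including both spin states (m_s = ±1/2) gives 2 × 45 = 90 states.

90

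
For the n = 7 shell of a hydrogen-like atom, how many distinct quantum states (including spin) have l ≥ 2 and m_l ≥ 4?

With n = 7 the allowed l are 0, 1, …, 6.
Orbitals with l ≥ 2 and m_l ≥ 4, by l: l=4 → 1; l=5 → 2; l=6 → 3.
Orbitals: 1 + 2 + 3 = 6. Each orbital carries two spin states, so 6 × 2 = 12 states.

12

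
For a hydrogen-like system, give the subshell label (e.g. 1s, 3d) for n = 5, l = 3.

5f

l = 3 corresponds to the letter 'f', so the subshell is 5f.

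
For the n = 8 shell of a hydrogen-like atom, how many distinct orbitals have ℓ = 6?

13

The n = 8 shell has ℓ = 0 through 7; check each.
Per ℓ-value: ℓ=6 → 13.
Total orbitals: 13.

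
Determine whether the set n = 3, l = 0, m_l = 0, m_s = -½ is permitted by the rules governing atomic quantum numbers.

Allowed

n = 3 is a positive integer. l = 0 satisfies 0 ≤ l ≤ n−1 = 2. m_l = 0 lies in the range −l … +l (here 0). m_s = -1/2 is one of ±1/2.
All four constraints are satisfied.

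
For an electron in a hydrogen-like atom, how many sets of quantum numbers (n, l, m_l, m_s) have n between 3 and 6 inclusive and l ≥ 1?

Go shell by shell, enumerating (l, m_l) with l ≥ 1:
n=3 → 8; n=4 → 15; n=5 → 24; n=6 → 35.
Orbitals: 8 + 15 + 24 + 35 = 82. Including both spin states (m_s = ±1/2) gives 2 × 82 = 164 states.

164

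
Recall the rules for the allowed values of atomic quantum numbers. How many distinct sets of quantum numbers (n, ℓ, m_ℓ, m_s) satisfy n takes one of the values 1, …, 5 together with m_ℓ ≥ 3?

8

Go shell by shell, enumerating (ℓ, m_ℓ) with m_ℓ ≥ 3:
n=4 → 1; n=5 → 3.
Orbitals: 1 + 3 = 4. Including both spin states (m_s = ±1/2) gives 2 × 4 = 8 states.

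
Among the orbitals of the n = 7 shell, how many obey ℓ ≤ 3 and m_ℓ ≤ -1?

6

Go through ℓ = 0, …, 6 (the values permitted for n = 7).
Per ℓ-value: ℓ=1 → 1; ℓ=2 → 2; ℓ=3 → 3.
Total orbitals: 1 + 2 + 3 = 6.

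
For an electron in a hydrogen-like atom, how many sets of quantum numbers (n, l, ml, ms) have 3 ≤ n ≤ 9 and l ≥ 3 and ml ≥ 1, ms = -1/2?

98

Per-shell orbital counts meeting the constraint:
n=4 → 3; n=5 → 7; n=6 → 12; n=7 → 18; n=8 → 25; n=9 → 33.
Orbitals: 3 + 7 + 12 + 18 + 25 + 33 = 98. With ms fixed to -1/2 there is one state per orbital, so 98 states.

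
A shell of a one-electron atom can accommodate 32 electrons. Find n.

n = 4

2n² = 32 ⇒ n² = 16 ⇒ n = 4.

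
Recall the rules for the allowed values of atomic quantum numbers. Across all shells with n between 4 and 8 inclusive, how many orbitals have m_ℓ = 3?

15

Per-shell orbital counts meeting the constraint:
n=4 → 1; n=5 → 2; n=6 → 3; n=7 → 4; n=8 → 5.
Total orbitals: 1 + 2 + 3 + 4 + 5 = 15.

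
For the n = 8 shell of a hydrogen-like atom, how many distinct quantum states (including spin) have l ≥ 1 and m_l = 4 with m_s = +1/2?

The n = 8 shell has l = 0 through 7; check each.
Orbitals with l ≥ 1 and m_l = 4, by l: l=4 → 1; l=5 → 1; l=6 → 1; l=7 → 1.
Orbitals: 1 + 1 + 1 + 1 = 4. With m_s fixed to a single value there is one state per orbital, giving 4 states.

4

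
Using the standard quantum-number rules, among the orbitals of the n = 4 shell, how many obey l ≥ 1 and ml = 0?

The (l, ml) pairs meeting l ≥ 1 and ml = 0 give: l=1 → 1; l=2 → 1; l=3 → 1.
Total orbitals: 1 + 1 + 1 = 3.

3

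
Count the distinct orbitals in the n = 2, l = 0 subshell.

A subshell has 2l+1 orbitals; with l = 0, that's 1.

1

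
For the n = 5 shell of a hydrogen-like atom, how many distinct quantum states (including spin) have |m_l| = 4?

The n = 5 shell has l = 0 through 4; check each.
The (l, m_l) pairs meeting |m_l| = 4 give: l=4 → 2.
Orbitals: 2. Each orbital carries two spin states, so 2 × 2 = 4 states.

4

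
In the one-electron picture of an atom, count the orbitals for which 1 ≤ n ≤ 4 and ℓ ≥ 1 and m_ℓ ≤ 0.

16

Per-shell orbital counts meeting the constraint:
n=2 → 2; n=3 → 5; n=4 → 9.
Total orbitals: 2 + 5 + 9 = 16.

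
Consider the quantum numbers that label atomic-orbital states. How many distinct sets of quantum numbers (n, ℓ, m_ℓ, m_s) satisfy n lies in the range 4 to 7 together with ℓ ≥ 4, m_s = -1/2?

For each n in the range, tally the orbitals obeying ℓ ≥ 4:
n=5 → 9; n=6 → 20; n=7 → 33.
Orbitals: 9 + 20 + 33 = 62. With m_s fixed to -1/2 there is one state per orbital, so 62 states.

62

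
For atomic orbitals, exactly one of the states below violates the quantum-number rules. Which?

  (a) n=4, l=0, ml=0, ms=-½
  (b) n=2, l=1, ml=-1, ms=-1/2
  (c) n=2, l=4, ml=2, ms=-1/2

(c) has l = 4 ≥ n = 2, violating 0 ≤ l ≤ n−1.
The remaining sets (a), (b) satisfy all four rules.

(c)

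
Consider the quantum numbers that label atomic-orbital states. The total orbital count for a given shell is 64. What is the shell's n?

n² = 64 ⇒ n = 8.

n = 8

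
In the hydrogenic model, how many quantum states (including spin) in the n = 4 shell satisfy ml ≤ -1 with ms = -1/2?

The n = 4 shell has l = 0 through 3; check each.
Contributions: l=1 → 1; l=2 → 2; l=3 → 3.
Orbitals: 1 + 2 + 3 = 6. With ms fixed to a single value there is one state per orbital, giving 6 states.

6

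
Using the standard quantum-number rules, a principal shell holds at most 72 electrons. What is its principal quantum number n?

n = 6

2n² = 72 ⇒ n² = 36 ⇒ n = 6.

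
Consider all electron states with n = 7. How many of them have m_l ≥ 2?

For n = 7, l ranges over 0 … 6.
Per l-value: l=2 → 1; l=3 → 2; l=4 → 3; l=5 → 4; l=6 → 5.
Orbitals: 1 + 2 + 3 + 4 + 5 = 15. Each orbital carries two spin states, so 15 × 2 = 30 states.

30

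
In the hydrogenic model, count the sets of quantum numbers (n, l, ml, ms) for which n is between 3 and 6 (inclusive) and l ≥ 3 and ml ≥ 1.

Go shell by shell, enumerating (l, ml) with l ≥ 3 and ml ≥ 1:
n=4 → 3; n=5 → 7; n=6 → 12.
Orbitals: 3 + 7 + 12 = 22. Including both spin states (ms = ±1/2) gives 2 × 22 = 44 states.

44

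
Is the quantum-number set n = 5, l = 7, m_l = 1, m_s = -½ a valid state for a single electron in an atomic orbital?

The orbital quantum number must satisfy 0 ≤ l ≤ n−1. With n = 5 the allowed l values are 0, 1, 2, 3, 4, so l = 7 is out of range.

Invalid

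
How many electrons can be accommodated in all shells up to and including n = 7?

Total orbitals = 1² + 2² + 3² + 4² + 5² + 6² + 7² = 140. Doubling for spin gives 280 electrons.

280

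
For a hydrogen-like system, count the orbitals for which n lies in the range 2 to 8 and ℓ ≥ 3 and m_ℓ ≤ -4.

Work shell by shell — for each n, count the (ℓ, m_ℓ) pairs that satisfy ℓ ≥ 3 and m_ℓ ≤ -4:
n=5 → 1; n=6 → 3; n=7 → 6; n=8 → 10.
Total orbitals: 1 + 3 + 6 + 10 = 20.

20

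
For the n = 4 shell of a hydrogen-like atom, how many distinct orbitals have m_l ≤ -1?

6

The (l, m_l) pairs meeting m_l ≤ -1 give: l=1 → 1; l=2 → 2; l=3 → 3.
Total orbitals: 1 + 2 + 3 = 6.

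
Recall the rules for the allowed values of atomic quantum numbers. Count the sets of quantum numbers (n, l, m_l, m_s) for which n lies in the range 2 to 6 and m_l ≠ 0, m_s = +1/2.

70

For each n in the range, tally the orbitals obeying m_l ≠ 0:
n=2 → 2; n=3 → 6; n=4 → 12; n=5 → 20; n=6 → 30.
Orbitals: 2 + 6 + 12 + 20 + 30 = 70. With m_s fixed to +1/2 there is one state per orbital, so 70 states.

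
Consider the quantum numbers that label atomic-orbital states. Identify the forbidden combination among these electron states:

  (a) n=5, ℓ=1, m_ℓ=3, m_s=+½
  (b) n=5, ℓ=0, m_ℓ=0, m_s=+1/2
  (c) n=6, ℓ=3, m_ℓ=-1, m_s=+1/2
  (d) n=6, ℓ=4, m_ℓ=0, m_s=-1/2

(a) has |m_ℓ| = 3 > ℓ = 1, violating −ℓ ≤ m_ℓ ≤ ℓ.
The remaining sets (b), (c), (d) satisfy all four rules.

(a)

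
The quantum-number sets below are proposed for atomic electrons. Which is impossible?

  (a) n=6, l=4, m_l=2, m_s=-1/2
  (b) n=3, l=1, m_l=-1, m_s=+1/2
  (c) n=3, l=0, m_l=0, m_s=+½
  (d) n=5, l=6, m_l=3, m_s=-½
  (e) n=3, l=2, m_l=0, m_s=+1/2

(d) has l = 6 ≥ n = 5, violating 0 ≤ l ≤ n−1.
The remaining sets (a), (b), (c), (e) satisfy all four rules.

(d)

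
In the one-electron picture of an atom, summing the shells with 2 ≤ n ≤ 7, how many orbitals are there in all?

Shell n has n² orbitals: 2²=4 + 3²=9 + 4²=16 + 5²=25 + 6²=36 + 7²=49 = 139 orbitals.

139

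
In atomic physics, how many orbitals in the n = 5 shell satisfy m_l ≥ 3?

The n = 5 shell has l = 0 through 4; check each.
Contributions: l=3 → 1; l=4 → 2.
Total orbitals: 1 + 2 = 3.

3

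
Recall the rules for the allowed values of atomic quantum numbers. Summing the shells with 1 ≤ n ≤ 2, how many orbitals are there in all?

5

Shell n has n² orbitals: 1²=1 + 2²=4 = 5 orbitals.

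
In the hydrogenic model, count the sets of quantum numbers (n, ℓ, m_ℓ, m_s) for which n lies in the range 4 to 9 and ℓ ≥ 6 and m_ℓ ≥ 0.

For each n in the range, tally the orbitals obeying ℓ ≥ 6 and m_ℓ ≥ 0:
n=7 → 7; n=8 → 15; n=9 → 24.
Orbitals: 7 + 15 + 24 = 46. Including both spin states (m_s = ±1/2) gives 2 × 46 = 92 states.

92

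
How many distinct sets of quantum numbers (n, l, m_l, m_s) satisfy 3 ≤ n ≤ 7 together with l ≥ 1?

Treat each shell separately and count matching orbitals:
n=3 → 8; n=4 → 15; n=5 → 24; n=6 → 35; n=7 → 48.
Orbitals: 8 + 15 + 24 + 35 + 48 = 130. Including both spin states (m_s = ±1/2) gives 2 × 130 = 260 states.

260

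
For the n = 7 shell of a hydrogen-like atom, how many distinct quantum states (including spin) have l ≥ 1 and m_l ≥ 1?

With n = 7 the allowed l are 0, 1, …, 6.
Contributions: l=1 → 1; l=2 → 2; l=3 → 3; l=4 → 4; l=5 → 5; l=6 → 6.
Orbitals: 1 + 2 + 3 + 4 + 5 + 6 = 21. Each orbital carries two spin states, so 21 × 2 = 42 states.

42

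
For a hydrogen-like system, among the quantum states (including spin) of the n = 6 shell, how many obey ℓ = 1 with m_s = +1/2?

3

Orbitals with ℓ = 1, by ℓ: ℓ=1 → 3.
Orbitals: 3. With m_s fixed to a single value there is one state per orbital, giving 3 states.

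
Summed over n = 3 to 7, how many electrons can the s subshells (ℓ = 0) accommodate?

10

An s subshell (ℓ = 0) exists for every n ≥ 1, so shells n = 3, 4, 5, 6, 7 each contribute one — 5 subshells.
Since each s subshell holds 2(2·0+1) = 2 electrons, the total is 5 × 2 = 10.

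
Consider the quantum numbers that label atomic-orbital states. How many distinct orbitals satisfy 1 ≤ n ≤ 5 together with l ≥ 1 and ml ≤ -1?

20

Work shell by shell — for each n, count the (l, ml) pairs that satisfy l ≥ 1 and ml ≤ -1:
n=2 → 1; n=3 → 3; n=4 → 6; n=5 → 10.
Total orbitals: 1 + 3 + 6 + 10 = 20.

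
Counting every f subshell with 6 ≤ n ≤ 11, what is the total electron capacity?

84

An f subshell (ℓ = 3) exists for every n ≥ 4, so shells n = 6, 7, 8, 9, 10, 11 each contribute one — 6 subshells.
Since each f subshell holds 2(2·3+1) = 14 electrons, the total is 6 × 14 = 84.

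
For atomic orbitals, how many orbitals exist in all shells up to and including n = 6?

Total orbitals = 1² + 2² + 3² + 4² + 5² + 6² = 91.

91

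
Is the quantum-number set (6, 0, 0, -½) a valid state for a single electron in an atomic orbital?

Yes

n = 6 is a positive integer. l = 0 satisfies 0 ≤ l ≤ n−1 = 5. m_l = 0 lies in the range −l … +l (here 0). m_s = -1/2 is one of ±1/2.
All four constraints are satisfied.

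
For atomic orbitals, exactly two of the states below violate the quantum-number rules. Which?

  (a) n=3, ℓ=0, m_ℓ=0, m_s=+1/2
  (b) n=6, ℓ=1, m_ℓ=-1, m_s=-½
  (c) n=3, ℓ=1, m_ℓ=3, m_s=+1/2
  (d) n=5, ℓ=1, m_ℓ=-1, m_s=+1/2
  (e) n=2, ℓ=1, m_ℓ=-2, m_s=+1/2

(c) and (e)

(c) has |m_ℓ| = 3 > ℓ = 1, violating −ℓ ≤ m_ℓ ≤ ℓ.
(e) has |m_ℓ| = 2 > ℓ = 1, violating −ℓ ≤ m_ℓ ≤ ℓ.
The remaining sets (a), (b), (d) satisfy all four rules.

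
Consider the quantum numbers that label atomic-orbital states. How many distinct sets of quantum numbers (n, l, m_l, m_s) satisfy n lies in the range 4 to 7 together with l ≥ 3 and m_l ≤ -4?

20

Work shell by shell — for each n, count the (l, m_l) pairs that satisfy l ≥ 3 and m_l ≤ -4:
n=5 → 1; n=6 → 3; n=7 → 6.
Orbitals: 1 + 3 + 6 = 10. Including both spin states (m_s = ±1/2) gives 2 × 10 = 20 states.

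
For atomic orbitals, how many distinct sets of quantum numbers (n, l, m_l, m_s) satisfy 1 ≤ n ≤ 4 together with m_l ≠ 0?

Treat each shell separately and count matching orbitals:
n=2 → 2; n=3 → 6; n=4 → 12.
Orbitals: 2 + 6 + 12 = 20. Including both spin states (m_s = ±1/2) gives 2 × 20 = 40 states.

40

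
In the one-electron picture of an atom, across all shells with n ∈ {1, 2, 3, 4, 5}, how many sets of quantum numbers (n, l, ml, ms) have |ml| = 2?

Treat each shell separately and count matching orbitals:
n=3 → 2; n=4 → 4; n=5 → 6.
Orbitals: 2 + 4 + 6 = 12. Including both spin states (ms = ±1/2) gives 2 × 12 = 24 states.

24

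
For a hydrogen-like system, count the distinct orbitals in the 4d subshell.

5

A subshell has 2l+1 orbitals; with l = 2, that's 5.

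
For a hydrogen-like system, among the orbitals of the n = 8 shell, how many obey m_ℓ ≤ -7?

The n = 8 shell has ℓ = 0 through 7; check each.
Orbitals with m_ℓ ≤ -7, by ℓ: ℓ=7 → 1.
Total orbitals: 1.

1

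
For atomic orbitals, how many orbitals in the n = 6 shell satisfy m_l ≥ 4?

For n = 6, l ranges over 0 … 5.
Orbitals with m_l ≥ 4, by l: l=4 → 1; l=5 → 2.
Total orbitals: 1 + 2 = 3.

3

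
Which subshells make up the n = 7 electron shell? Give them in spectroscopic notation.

For n = 7, ℓ runs from 0 to 6. In spectroscopic notation ℓ = 0,1,2,… ↔ s,p,d,f,g,h,i, so the subshells are 7s, 7p, 7d, 7f, 7g, 7h, 7i.

7s, 7p, 7d, 7f, 7g, 7h, 7i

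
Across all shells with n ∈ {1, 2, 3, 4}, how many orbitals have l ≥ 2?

17

Treat each shell separately and count matching orbitals:
n=3 → 5; n=4 → 12.
Total orbitals: 5 + 12 = 17.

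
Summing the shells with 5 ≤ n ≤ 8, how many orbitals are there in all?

Shell n has n² orbitals: 5²=25 + 6²=36 + 7²=49 + 8²=64 = 174 orbitals.

174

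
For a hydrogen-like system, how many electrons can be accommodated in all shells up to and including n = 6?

Total orbitals = 1² + 2² + 3² + 4² + 5² + 6² = 91. Doubling for spin gives 182 electrons.

182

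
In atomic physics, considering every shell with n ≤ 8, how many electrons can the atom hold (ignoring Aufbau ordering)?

Total orbitals = 1² + 2² + 3² + 4² + 5² + 6² + 7² + 8² = 204. Doubling for spin gives 408 electrons.

408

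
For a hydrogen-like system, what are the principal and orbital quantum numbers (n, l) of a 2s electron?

The leading integer gives n = 2; the letter 's' means l = 0.

n = 2, l = 0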